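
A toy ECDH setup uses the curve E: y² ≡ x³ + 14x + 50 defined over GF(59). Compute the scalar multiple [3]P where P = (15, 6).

(3, 1)

Repeated addition: build up to 3P.
2P: tangent at (15, 6): λ = (3·15² + 14)/(2·6) ≡ 40/12. 12⁻¹ ≡ 5 (mod 59), so λ ≡ 40·5 ≡ 23.
  x = λ² - 15 - 15 = 529 - 30 ≡ 27; y = λ·(15 - 27) - 6 ≡ 13. → (27, 13)
3P: (27, 13) + (15, 6). λ = (6 - 13)/(15 - 27) ≡ 52/47 mod 59. 47⁻¹ ≡ 54 (mod 59) since 47·54 = 2538 ≡ 1, so λ ≡ 35.
  x = λ² - 27 - 15 = 1225 - 42 ≡ 3; y = λ·(27 - 3) - 13 ≡ 1. → (3, 1)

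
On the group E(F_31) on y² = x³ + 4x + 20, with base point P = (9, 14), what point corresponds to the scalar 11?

Double-and-add on 11 = (1011)₂. Start with P = (9, 14) for the leading 1-bit.
double: tangent at (9, 14): λ = (3·9² + 4)/(2·14) ≡ 30/28. 28⁻¹ ≡ 10 (mod 31) since 28·10 = 280 ≡ 1, so λ ≡ 30·10 ≡ 21.
  x = λ² - 9 - 9 = 441 - 18 ≡ 20; y = λ·(9 - 20) - 14 ≡ 3. → (20, 3)
double: tangent at (20, 3): λ = (3·20² + 4)/(2·3) ≡ 26/6. 6⁻¹ ≡ 26 (mod 31) since 6·26 = 156 ≡ 1, so λ ≡ 26·26 ≡ 25.
  x = λ² - 20 - 20 = 625 - 40 ≡ 27; y = λ·(20 - 27) - 3 ≡ 8. → (27, 8)
add P: (27, 8) + (9, 14). λ = (14 - 8)/(9 - 27) ≡ 6/13 mod 31. 13⁻¹ ≡ 12 (mod 31) since 13·12 = 156 ≡ 1, so λ ≡ 10.
  x = λ² - 27 - 9 = 100 - 36 ≡ 2; y = λ·(27 - 2) - 8 ≡ 25. → (2, 25)
double: tangent at (2, 25): λ = (3·2² + 4)/(2·25) ≡ 16/19. 19⁻¹ ≡ 18 (mod 31) since 19·18 = 342 ≡ 1, so λ ≡ 16·18 ≡ 9.
  x = λ² - 2 - 2 = 81 - 4 ≡ 15; y = λ·(2 - 15) - 25 ≡ 13. → (15, 13)
add P: (15, 13) + (9, 14). λ = (14 - 13)/(9 - 15) ≡ 1/25 mod 31. 25⁻¹ ≡ 5 (mod 31), so λ ≡ 5.
  x = λ² - 15 - 9 = 25 - 24 ≡ 1; y = λ·(15 - 1) - 13 ≡ 26. → (1, 26)

(1, 26)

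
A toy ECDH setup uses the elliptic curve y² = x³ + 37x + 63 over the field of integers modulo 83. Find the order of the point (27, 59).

3

2P: tangent at (27, 59): λ = (3·27² + 37)/(2·59) ≡ 66/35. 35⁻¹ ≡ 19 (mod 83), so λ ≡ 66·19 ≡ 9.
  x = λ² - 27 - 27 = 81 - 54 ≡ 27; y = λ·(27 - 27) - 59 ≡ 24. → (27, 24)
3P: (27, 24) + (27, 59): same x and y₁ ≡ -y₂, so the sum is ∞.
3P = ∞, so the order is 3.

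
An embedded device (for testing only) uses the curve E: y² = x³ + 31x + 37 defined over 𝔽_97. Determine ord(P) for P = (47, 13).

2P: tangent at (47, 13): λ = (3·47² + 31)/(2·13) ≡ 62/26. 26⁻¹ ≡ 56 (mod 97) since 26·56 = 1456 ≡ 1, so λ ≡ 62·56 ≡ 77.
  x = λ² - 47 - 47 = 5929 - 94 ≡ 15; y = λ·(47 - 15) - 13 ≡ 26. → (15, 26)
3P: (15, 26) + (47, 13). λ = (13 - 26)/(47 - 15) ≡ 84/32 mod 97. 32⁻¹ ≡ 94 (mod 97), so λ ≡ 39.
  x = λ² - 15 - 47 = 1521 - 62 ≡ 4; y = λ·(15 - 4) - 26 ≡ 15. → (4, 15)
4P: (4, 15) + (47, 13). λ = (13 - 15)/(47 - 4) ≡ 95/43 mod 97. 43⁻¹ ≡ 88 (mod 97), so λ ≡ 18.
  x = λ² - 4 - 47 = 324 - 51 ≡ 79; y = λ·(4 - 79) - 15 ≡ 90. → (79, 90)
5P: (79, 90) + (47, 13). λ = (13 - 90)/(47 - 79) ≡ 20/65 mod 97. 65⁻¹ ≡ 3 (mod 97), so λ ≡ 60.
  x = λ² - 79 - 47 = 3600 - 126 ≡ 79; y = λ·(79 - 79) - 90 ≡ 7. → (79, 7)
6P: (79, 7) + (47, 13). λ = (13 - 7)/(47 - 79) ≡ 6/65 mod 97. 65⁻¹ ≡ 3 (mod 97), so λ ≡ 18.
  x = λ² - 79 - 47 = 324 - 126 ≡ 4; y = λ·(79 - 4) - 7 ≡ 82. → (4, 82)
7P: (4, 82) + (47, 13). λ = (13 - 82)/(47 - 4) ≡ 28/43 mod 97. 43⁻¹ ≡ 88 (mod 97) since 43·88 = 3784 ≡ 1, so λ ≡ 39.
  x = λ² - 4 - 47 = 1521 - 51 ≡ 15; y = λ·(4 - 15) - 82 ≡ 71. → (15, 71)
8P: (15, 71) + (47, 13). λ = (13 - 71)/(47 - 15) ≡ 39/32 mod 97. 32⁻¹ ≡ 94 (mod 97), so λ ≡ 77.
  x = λ² - 15 - 47 = 5929 - 62 ≡ 47; y = λ·(15 - 47) - 71 ≡ 84. → (47, 84)
9P: (47, 84) + (47, 13): same x and y₁ ≡ -y₂, so the sum is O.
9P = O, so the order is 9.

9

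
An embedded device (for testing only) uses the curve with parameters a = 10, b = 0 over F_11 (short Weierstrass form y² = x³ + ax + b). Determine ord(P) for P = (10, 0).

2P: (10, 0) + (10, 0): same x and y₁ ≡ -y₂, so the sum is O.
2P = O, so the order is 2.

2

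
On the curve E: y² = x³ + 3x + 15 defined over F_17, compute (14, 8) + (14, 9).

O

The two points share x = 14 and their y-coordinates satisfy 8 + 9 ≡ 0 (mod 17), so they are inverses. Their sum is ∞.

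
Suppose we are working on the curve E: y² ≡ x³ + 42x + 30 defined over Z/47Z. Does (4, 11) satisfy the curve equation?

y² = 11² ≡ 27; x³ + 42x + 30 = 262 ≡ 27 (mod 47). 27 = 27.

yes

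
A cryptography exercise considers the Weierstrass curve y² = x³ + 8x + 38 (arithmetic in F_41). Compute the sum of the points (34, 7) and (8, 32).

(34, 7) + (8, 32). λ = (32 - 7)/(8 - 34) ≡ 25/15 mod 41. 15⁻¹ ≡ 11 (mod 41) since 15·11 = 165 ≡ 1, so λ ≡ 29.
  x = λ² - 34 - 8 = 841 - 42 ≡ 20; y = λ·(34 - 20) - 7 ≡ 30. → (20, 30)

(20, 30)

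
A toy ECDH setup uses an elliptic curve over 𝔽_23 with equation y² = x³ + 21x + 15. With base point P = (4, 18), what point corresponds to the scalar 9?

(16, 13)

Double-and-add on 9 = (1001)₂. Start with P = (4, 18) for the leading 1-bit.
double: tangent at (4, 18): λ = (3·4² + 21)/(2·18) ≡ 0/13. 13⁻¹ ≡ 16 (mod 23), so λ ≡ 0·16 ≡ 0.
  x = λ² - 4 - 4 = 0 - 8 ≡ 15; y = λ·(4 - 15) - 18 ≡ 5. → (15, 5)
double: tangent at (15, 5): λ = (3·15² + 21)/(2·5) ≡ 6/10. 10⁻¹ ≡ 7 (mod 23), so λ ≡ 6·7 ≡ 19.
  x = λ² - 15 - 15 = 361 - 30 ≡ 9; y = λ·(15 - 9) - 5 ≡ 17. → (9, 17)
double: tangent at (9, 17): λ = (3·9² + 21)/(2·17) ≡ 11/11. 11⁻¹ ≡ 21 (mod 23), so λ ≡ 11·21 ≡ 1.
  x = λ² - 9 - 9 = 1 - 18 ≡ 6; y = λ·(9 - 6) - 17 ≡ 9. → (6, 9)
add P: (6, 9) + (4, 18). λ = (18 - 9)/(4 - 6) ≡ 9/21 mod 23. 21⁻¹ ≡ 11 (mod 23) since 21·11 = 231 ≡ 1, so λ ≡ 7.
  x = λ² - 6 - 4 = 49 - 10 ≡ 16; y = λ·(6 - 16) - 9 ≡ 13. → (16, 13)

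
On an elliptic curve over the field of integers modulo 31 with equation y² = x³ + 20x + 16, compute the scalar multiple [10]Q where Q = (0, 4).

Double-and-add on 10 = (1010)₂. Start with Q = (0, 4) for the leading 1-bit.
double: tangent at (0, 4): λ = (3·0² + 20)/(2·4) ≡ 20/8. 8⁻¹ ≡ 4 (mod 31) since 8·4 = 32 ≡ 1, so λ ≡ 20·4 ≡ 18.
  x = λ² - 0 - 0 = 324 - 0 ≡ 14; y = λ·(0 - 14) - 4 ≡ 23. → (14, 23)
double: tangent at (14, 23): λ = (3·14² + 20)/(2·23) ≡ 19/15. 15⁻¹ ≡ 29 (mod 31) since 15·29 = 435 ≡ 1, so λ ≡ 19·29 ≡ 24.
  x = λ² - 14 - 14 = 576 - 28 ≡ 21; y = λ·(14 - 21) - 23 ≡ 26. → (21, 26)
add Q: (21, 26) + (0, 4). λ = (4 - 26)/(0 - 21) ≡ 9/10 mod 31. 10⁻¹ ≡ 28 (mod 31), so λ ≡ 4.
  x = λ² - 21 - 0 = 16 - 21 ≡ 26; y = λ·(21 - 26) - 26 ≡ 16. → (26, 16)
double: tangent at (26, 16): λ = (3·26² + 20)/(2·16) ≡ 2/1. 1⁻¹ ≡ 1 (mod 31), so λ ≡ 2·1 ≡ 2.
  x = λ² - 26 - 26 = 4 - 52 ≡ 14; y = λ·(26 - 14) - 16 ≡ 8. → (14, 8)

(14, 8)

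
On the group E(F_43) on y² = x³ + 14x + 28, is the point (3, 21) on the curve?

yes

y² = 21² ≡ 11; x³ + 14x + 28 = 97 ≡ 11 (mod 43). 11 = 11.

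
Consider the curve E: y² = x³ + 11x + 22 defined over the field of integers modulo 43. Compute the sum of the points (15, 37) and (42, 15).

(2, 40)

(15, 37) + (42, 15). λ = (15 - 37)/(42 - 15) ≡ 21/27 mod 43. 27⁻¹ ≡ 8 (mod 43), so λ ≡ 39.
  x = λ² - 15 - 42 = 1521 - 57 ≡ 2; y = λ·(15 - 2) - 37 ≡ 40. → (2, 40)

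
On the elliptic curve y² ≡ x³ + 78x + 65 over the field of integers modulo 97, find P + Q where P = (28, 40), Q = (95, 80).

(62, 70)

(28, 40) + (95, 80). λ = (80 - 40)/(95 - 28) ≡ 40/67 mod 97. 67⁻¹ ≡ 42 (mod 97), so λ ≡ 31.
  x = λ² - 28 - 95 = 961 - 123 ≡ 62; y = λ·(28 - 62) - 40 ≡ 70. → (62, 70)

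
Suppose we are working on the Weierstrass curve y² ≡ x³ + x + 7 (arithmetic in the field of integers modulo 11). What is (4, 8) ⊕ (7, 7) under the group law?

(5, 7)

(4, 8) + (7, 7). λ = (7 - 8)/(7 - 4) ≡ 10/3 mod 11. 3⁻¹ ≡ 4 (mod 11), so λ ≡ 7.
  x = λ² - 4 - 7 = 49 - 11 ≡ 5; y = λ·(4 - 5) - 8 ≡ 7. → (5, 7)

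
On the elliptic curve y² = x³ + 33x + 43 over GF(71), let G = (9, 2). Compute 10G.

(21, 25)

Double-and-add on 10 = (1010)₂. Start with G = (9, 2) for the leading 1-bit.
double: tangent at (9, 2): λ = (3·9² + 33)/(2·2) ≡ 63/4. 4⁻¹ ≡ 18 (mod 71), so λ ≡ 63·18 ≡ 69.
  x = λ² - 9 - 9 = 4761 - 18 ≡ 57; y = λ·(9 - 57) - 2 ≡ 23. → (57, 23)
double: tangent at (57, 23): λ = (3·57² + 33)/(2·23) ≡ 53/46. 46⁻¹ ≡ 17 (mod 71), so λ ≡ 53·17 ≡ 49.
  x = λ² - 57 - 57 = 2401 - 114 ≡ 15; y = λ·(57 - 15) - 23 ≡ 47. → (15, 47)
add G: (15, 47) + (9, 2). λ = (2 - 47)/(9 - 15) ≡ 26/65 mod 71. 65⁻¹ ≡ 59 (mod 71), so λ ≡ 43.
  x = λ² - 15 - 9 = 1849 - 24 ≡ 50; y = λ·(15 - 50) - 47 ≡ 10. → (50, 10)
double: tangent at (50, 10): λ = (3·50² + 33)/(2·10) ≡ 7/20. 20⁻¹ ≡ 32 (mod 71) since 20·32 = 640 ≡ 1, so λ ≡ 7·32 ≡ 11.
  x = λ² - 50 - 50 = 121 - 100 ≡ 21; y = λ·(50 - 21) - 10 ≡ 25. → (21, 25)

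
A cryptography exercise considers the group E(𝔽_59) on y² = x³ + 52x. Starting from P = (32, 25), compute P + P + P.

Repeated addition: build up to 3P.
2P: tangent at (32, 25): λ = (3·32² + 52)/(2·25) ≡ 56/50. 50⁻¹ ≡ 13 (mod 59), so λ ≡ 56·13 ≡ 20.
  x = λ² - 32 - 32 = 400 - 64 ≡ 41; y = λ·(32 - 41) - 25 ≡ 31. → (41, 31)
3P: (41, 31) + (32, 25). λ = (25 - 31)/(32 - 41) ≡ 53/50 mod 59. 50⁻¹ ≡ 13 (mod 59) since 50·13 = 650 ≡ 1, so λ ≡ 40.
  x = λ² - 41 - 32 = 1600 - 73 ≡ 52; y = λ·(41 - 52) - 31 ≡ 1. → (52, 1)

(52, 1)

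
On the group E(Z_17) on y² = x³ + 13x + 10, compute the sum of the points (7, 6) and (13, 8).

(16, 8)

(7, 6) + (13, 8). λ = (8 - 6)/(13 - 7) ≡ 2/6 mod 17. 6⁻¹ ≡ 3 (mod 17), so λ ≡ 6.
  x = λ² - 7 - 13 = 36 - 20 ≡ 16; y = λ·(7 - 16) - 6 ≡ 8. → (16, 8)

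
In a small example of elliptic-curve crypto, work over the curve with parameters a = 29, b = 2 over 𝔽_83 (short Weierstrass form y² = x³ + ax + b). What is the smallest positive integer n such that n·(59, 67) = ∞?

2P: tangent at (59, 67): λ = (3·59² + 29)/(2·67) ≡ 14/51. 51⁻¹ ≡ 70 (mod 83), so λ ≡ 14·70 ≡ 67.
  x = λ² - 59 - 59 = 4489 - 118 ≡ 55; y = λ·(59 - 55) - 67 ≡ 35. → (55, 35)
3P: (55, 35) + (59, 67). λ = (67 - 35)/(59 - 55) ≡ 32/4 mod 83. 4⁻¹ ≡ 21 (mod 83) since 4·21 = 84 ≡ 1, so λ ≡ 8.
  x = λ² - 55 - 59 = 64 - 114 ≡ 33; y = λ·(55 - 33) - 35 ≡ 58. → (33, 58)
4P: (33, 58) + (59, 67). λ = (67 - 58)/(59 - 33) ≡ 9/26 mod 83. 26⁻¹ ≡ 16 (mod 83), so λ ≡ 61.
  x = λ² - 33 - 59 = 3721 - 92 ≡ 60; y = λ·(33 - 60) - 58 ≡ 38. → (60, 38)
5P: (60, 38) + (59, 67). λ = (67 - 38)/(59 - 60) ≡ 29/82 mod 83. 82⁻¹ ≡ 82 (mod 83), so λ ≡ 54.
  x = λ² - 60 - 59 = 2916 - 119 ≡ 58; y = λ·(60 - 58) - 38 ≡ 70. → (58, 70)
6P: (58, 70) + (59, 67). λ = (67 - 70)/(59 - 58) ≡ 80/1 mod 83. 1⁻¹ ≡ 1 (mod 83), so λ ≡ 80.
  x = λ² - 58 - 59 = 6400 - 117 ≡ 58; y = λ·(58 - 58) - 70 ≡ 13. → (58, 13)
7P: (58, 13) + (59, 67). λ = (67 - 13)/(59 - 58) ≡ 54/1 mod 83. 1⁻¹ ≡ 1 (mod 83) since 1·1 = 1 ≡ 1, so λ ≡ 54.
  x = λ² - 58 - 59 = 2916 - 117 ≡ 60; y = λ·(58 - 60) - 13 ≡ 45. → (60, 45)
8P: (60, 45) + (59, 67). λ = (67 - 45)/(59 - 60) ≡ 22/82 mod 83. 82⁻¹ ≡ 82 (mod 83), so λ ≡ 61.
  x = λ² - 60 - 59 = 3721 - 119 ≡ 33; y = λ·(60 - 33) - 45 ≡ 25. → (33, 25)
9P: (33, 25) + (59, 67). λ = (67 - 25)/(59 - 33) ≡ 42/26 mod 83. 26⁻¹ ≡ 16 (mod 83) since 26·16 = 416 ≡ 1, so λ ≡ 8.
  x = λ² - 33 - 59 = 64 - 92 ≡ 55; y = λ·(33 - 55) - 25 ≡ 48. → (55, 48)
10P: (55, 48) + (59, 67). λ = (67 - 48)/(59 - 55) ≡ 19/4 mod 83. 4⁻¹ ≡ 21 (mod 83) since 4·21 = 84 ≡ 1, so λ ≡ 67.
  x = λ² - 55 - 59 = 4489 - 114 ≡ 59; y = λ·(55 - 59) - 48 ≡ 16. → (59, 16)
11P: (59, 16) + (59, 67): same x and y₁ ≡ -y₂, so the sum is ∞.
11P = ∞, so the order is 11.

11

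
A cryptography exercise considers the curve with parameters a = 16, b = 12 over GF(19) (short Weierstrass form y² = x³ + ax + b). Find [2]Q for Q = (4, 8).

tangent at (4, 8): λ = (3·4² + 16)/(2·8) ≡ 7/16. 16⁻¹ ≡ 6 (mod 19), so λ ≡ 7·6 ≡ 4.
  x = λ² - 4 - 4 = 16 - 8 ≡ 8; y = λ·(4 - 8) - 8 ≡ 14. → (8, 14)

(8, 14)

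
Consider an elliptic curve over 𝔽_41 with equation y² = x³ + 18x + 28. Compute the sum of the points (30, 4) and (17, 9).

(30, 4) + (17, 9). λ = (9 - 4)/(17 - 30) ≡ 5/28 mod 41. 28⁻¹ ≡ 22 (mod 41), so λ ≡ 28.
  x = λ² - 30 - 17 = 784 - 47 ≡ 40; y = λ·(30 - 40) - 4 ≡ 3. → (40, 3)

(40, 3)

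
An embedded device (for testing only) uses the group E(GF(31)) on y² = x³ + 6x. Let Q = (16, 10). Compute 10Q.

(2, 12)

Double-and-add on 10 = (1010)₂. Start with Q = (16, 10) for the leading 1-bit.
double: tangent at (16, 10): λ = (3·16² + 6)/(2·10) ≡ 30/20. 20⁻¹ ≡ 14 (mod 31) since 20·14 = 280 ≡ 1, so λ ≡ 30·14 ≡ 17.
  x = λ² - 16 - 16 = 289 - 32 ≡ 9; y = λ·(16 - 9) - 10 ≡ 16. → (9, 16)
double: tangent at (9, 16): λ = (3·9² + 6)/(2·16) ≡ 1/1. 1⁻¹ ≡ 1 (mod 31) since 1·1 = 1 ≡ 1, so λ ≡ 1·1 ≡ 1.
  x = λ² - 9 - 9 = 1 - 18 ≡ 14; y = λ·(9 - 14) - 16 ≡ 10. → (14, 10)
add Q: (14, 10) + (16, 10). λ = (10 - 10)/(16 - 14) ≡ 0/2 mod 31. 2⁻¹ ≡ 16 (mod 31), so λ ≡ 0.
  x = λ² - 14 - 16 = 0 - 30 ≡ 1; y = λ·(14 - 1) - 10 ≡ 21. → (1, 21)
double: tangent at (1, 21): λ = (3·1² + 6)/(2·21) ≡ 9/11. 11⁻¹ ≡ 17 (mod 31) since 11·17 = 187 ≡ 1, so λ ≡ 9·17 ≡ 29.
  x = λ² - 1 - 1 = 841 - 2 ≡ 2; y = λ·(1 - 2) - 21 ≡ 12. → (2, 12)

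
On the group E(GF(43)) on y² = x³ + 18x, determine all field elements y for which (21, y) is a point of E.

x³ + 18x + 0 = 9639 ≡ 7 (mod 43).
7 is a non-residue mod 43; no y exists.

none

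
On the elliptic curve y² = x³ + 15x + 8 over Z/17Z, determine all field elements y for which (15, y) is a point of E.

2, 15

x³ + 15x + 8 = 3608 ≡ 4 (mod 17).
Square roots of 4 mod 17: 2 and 15 (since 2² = 4 ≡ 4).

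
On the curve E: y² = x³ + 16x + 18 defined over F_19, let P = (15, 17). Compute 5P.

Double-and-add on 5 = (101)₂. Start with P = (15, 17) for the leading 1-bit.
double: tangent at (15, 17): λ = (3·15² + 16)/(2·17) ≡ 7/15. 15⁻¹ ≡ 14 (mod 19) since 15·14 = 210 ≡ 1, so λ ≡ 7·14 ≡ 3.
  x = λ² - 15 - 15 = 9 - 30 ≡ 17; y = λ·(15 - 17) - 17 ≡ 15. → (17, 15)
double: tangent at (17, 15): λ = (3·17² + 16)/(2·15) ≡ 9/11. 11⁻¹ ≡ 7 (mod 19) since 11·7 = 77 ≡ 1, so λ ≡ 9·7 ≡ 6.
  x = λ² - 17 - 17 = 36 - 34 ≡ 2; y = λ·(17 - 2) - 15 ≡ 18. → (2, 18)
add P: (2, 18) + (15, 17). λ = (17 - 18)/(15 - 2) ≡ 18/13 mod 19. 13⁻¹ ≡ 3 (mod 19), so λ ≡ 16.
  x = λ² - 2 - 15 = 256 - 17 ≡ 11; y = λ·(2 - 11) - 18 ≡ 9. → (11, 9)

(11, 9)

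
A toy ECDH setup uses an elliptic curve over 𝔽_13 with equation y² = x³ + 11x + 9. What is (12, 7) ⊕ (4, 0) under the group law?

(0, 10)

(12, 7) + (4, 0). λ = (0 - 7)/(4 - 12) ≡ 6/5 mod 13. 5⁻¹ ≡ 8 (mod 13), so λ ≡ 9.
  x = λ² - 12 - 4 = 81 - 16 ≡ 0; y = λ·(12 - 0) - 7 ≡ 10. → (0, 10)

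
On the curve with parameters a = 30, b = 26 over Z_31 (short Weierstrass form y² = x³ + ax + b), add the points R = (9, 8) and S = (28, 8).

(9, 8) + (28, 8). λ = (8 - 8)/(28 - 9) ≡ 0/19 mod 31. 19⁻¹ ≡ 18 (mod 31), so λ ≡ 0.
  x = λ² - 9 - 28 = 0 - 37 ≡ 25; y = λ·(9 - 25) - 8 ≡ 23. → (25, 23)

(25, 23)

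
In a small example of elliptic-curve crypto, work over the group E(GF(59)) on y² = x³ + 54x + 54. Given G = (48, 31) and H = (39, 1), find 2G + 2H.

First 2G:
Repeated addition: build up to 2G.
2G: tangent at (48, 31): λ = (3·48² + 54)/(2·31) ≡ 4/3. 3⁻¹ ≡ 20 (mod 59), so λ ≡ 4·20 ≡ 21.
  x = λ² - 48 - 48 = 441 - 96 ≡ 50; y = λ·(48 - 50) - 31 ≡ 45. → (50, 45)
2G = (50, 45).
Next 2H:
Repeated addition: build up to 2H.
2H: tangent at (39, 1): λ = (3·39² + 54)/(2·1) ≡ 15/2. 2⁻¹ ≡ 30 (mod 59), so λ ≡ 15·30 ≡ 37.
  x = λ² - 39 - 39 = 1369 - 78 ≡ 52; y = λ·(39 - 52) - 1 ≡ 49. → (52, 49)
2H = (52, 49).
Finally 2G + 2H:
(50, 45) + (52, 49). λ = (49 - 45)/(52 - 50) ≡ 4/2 mod 59. 2⁻¹ ≡ 30 (mod 59) since 2·30 = 60 ≡ 1, so λ ≡ 2.
  x = λ² - 50 - 52 = 4 - 102 ≡ 20; y = λ·(50 - 20) - 45 ≡ 15. → (20, 15)

(20, 15)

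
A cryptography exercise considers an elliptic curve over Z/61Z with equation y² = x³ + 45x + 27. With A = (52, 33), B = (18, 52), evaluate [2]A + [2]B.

First 2A:
Repeated addition: build up to 2A.
2A: tangent at (52, 33): λ = (3·52² + 45)/(2·33) ≡ 44/5. 5⁻¹ ≡ 49 (mod 61) since 5·49 = 245 ≡ 1, so λ ≡ 44·49 ≡ 21.
  x = λ² - 52 - 52 = 441 - 104 ≡ 32; y = λ·(52 - 32) - 33 ≡ 21. → (32, 21)
2A = (32, 21).
Next 2B:
Repeated addition: build up to 2B.
2B: tangent at (18, 52): λ = (3·18² + 45)/(2·52) ≡ 41/43. 43⁻¹ ≡ 44 (mod 61), so λ ≡ 41·44 ≡ 35.
  x = λ² - 18 - 18 = 1225 - 36 ≡ 30; y = λ·(18 - 30) - 52 ≡ 16. → (30, 16)
2B = (30, 16).
Finally 2A + 2B:
(32, 21) + (30, 16). λ = (16 - 21)/(30 - 32) ≡ 56/59 mod 61. 59⁻¹ ≡ 30 (mod 61), so λ ≡ 33.
  x = λ² - 32 - 30 = 1089 - 62 ≡ 51; y = λ·(32 - 51) - 21 ≡ 23. → (51, 23)

(51, 23)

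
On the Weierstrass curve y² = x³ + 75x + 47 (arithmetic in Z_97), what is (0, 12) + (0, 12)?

tangent at (0, 12): λ = (3·0² + 75)/(2·12) ≡ 75/24. 24⁻¹ ≡ 93 (mod 97), so λ ≡ 75·93 ≡ 88.
  x = λ² - 0 - 0 = 7744 - 0 ≡ 81; y = λ·(0 - 81) - 12 ≡ 38. → (81, 38)

(81, 38)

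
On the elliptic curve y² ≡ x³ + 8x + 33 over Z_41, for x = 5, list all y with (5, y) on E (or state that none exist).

x³ + 8x + 33 = 198 ≡ 34 (mod 41).
34 is a non-residue mod 41; no y exists.

none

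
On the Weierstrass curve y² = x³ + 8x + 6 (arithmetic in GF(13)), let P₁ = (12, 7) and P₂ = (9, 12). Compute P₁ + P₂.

(2, 11)

(12, 7) + (9, 12). λ = (12 - 7)/(9 - 12) ≡ 5/10 mod 13. 10⁻¹ ≡ 4 (mod 13) since 10·4 = 40 ≡ 1, so λ ≡ 7.
  x = λ² - 12 - 9 = 49 - 21 ≡ 2; y = λ·(12 - 2) - 7 ≡ 11. → (2, 11)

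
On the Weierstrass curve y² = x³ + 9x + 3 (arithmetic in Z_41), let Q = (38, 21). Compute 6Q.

(23, 35)

Repeated addition: build up to 6Q.
2Q: tangent at (38, 21): λ = (3·38² + 9)/(2·21) ≡ 36/1. 1⁻¹ ≡ 1 (mod 41) since 1·1 = 1 ≡ 1, so λ ≡ 36·1 ≡ 36.
  x = λ² - 38 - 38 = 1296 - 76 ≡ 31; y = λ·(38 - 31) - 21 ≡ 26. → (31, 26)
3Q: (31, 26) + (38, 21). λ = (21 - 26)/(38 - 31) ≡ 36/7 mod 41. 7⁻¹ ≡ 6 (mod 41) since 7·6 = 42 ≡ 1, so λ ≡ 11.
  x = λ² - 31 - 38 = 121 - 69 ≡ 11; y = λ·(31 - 11) - 26 ≡ 30. → (11, 30)
4Q: (11, 30) + (38, 21). λ = (21 - 30)/(38 - 11) ≡ 32/27 mod 41. 27⁻¹ ≡ 38 (mod 41), so λ ≡ 27.
  x = λ² - 11 - 38 = 729 - 49 ≡ 24; y = λ·(11 - 24) - 30 ≡ 29. → (24, 29)
5Q: (24, 29) + (38, 21). λ = (21 - 29)/(38 - 24) ≡ 33/14 mod 41. 14⁻¹ ≡ 3 (mod 41), so λ ≡ 17.
  x = λ² - 24 - 38 = 289 - 62 ≡ 22; y = λ·(24 - 22) - 29 ≡ 5. → (22, 5)
6Q: (22, 5) + (38, 21). λ = (21 - 5)/(38 - 22) ≡ 16/16 mod 41. 16⁻¹ ≡ 18 (mod 41) since 16·18 = 288 ≡ 1, so λ ≡ 1.
  x = λ² - 22 - 38 = 1 - 60 ≡ 23; y = λ·(22 - 23) - 5 ≡ 35. → (23, 35)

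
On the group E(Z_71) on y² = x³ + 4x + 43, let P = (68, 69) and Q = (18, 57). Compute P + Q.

(68, 69) + (18, 57). λ = (57 - 69)/(18 - 68) ≡ 59/21 mod 71. 21⁻¹ ≡ 44 (mod 71) since 21·44 = 924 ≡ 1, so λ ≡ 40.
  x = λ² - 68 - 18 = 1600 - 86 ≡ 23; y = λ·(68 - 23) - 69 ≡ 27. → (23, 27)

(23, 27)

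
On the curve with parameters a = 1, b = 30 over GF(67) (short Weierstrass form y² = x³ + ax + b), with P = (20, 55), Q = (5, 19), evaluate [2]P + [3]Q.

First 2P:
Repeated addition: build up to 2P.
2P: tangent at (20, 55): λ = (3·20² + 1)/(2·55) ≡ 62/43. 43⁻¹ ≡ 53 (mod 67), so λ ≡ 62·53 ≡ 3.
  x = λ² - 20 - 20 = 9 - 40 ≡ 36; y = λ·(20 - 36) - 55 ≡ 31. → (36, 31)
2P = (36, 31).
Next 3Q:
Repeated addition: build up to 3Q.
2Q: tangent at (5, 19): λ = (3·5² + 1)/(2·19) ≡ 9/38. 38⁻¹ ≡ 30 (mod 67), so λ ≡ 9·30 ≡ 2.
  x = λ² - 5 - 5 = 4 - 10 ≡ 61; y = λ·(5 - 61) - 19 ≡ 3. → (61, 3)
3Q: (61, 3) + (5, 19). λ = (19 - 3)/(5 - 61) ≡ 16/11 mod 67. 11⁻¹ ≡ 61 (mod 67), so λ ≡ 38.
  x = λ² - 61 - 5 = 1444 - 66 ≡ 38; y = λ·(61 - 38) - 3 ≡ 0. → (38, 0)
3Q = (38, 0).
Finally 2P + 3Q:
(36, 31) + (38, 0). λ = (0 - 31)/(38 - 36) ≡ 36/2 mod 67. 2⁻¹ ≡ 34 (mod 67) since 2·34 = 68 ≡ 1, so λ ≡ 18.
  x = λ² - 36 - 38 = 324 - 74 ≡ 49; y = λ·(36 - 49) - 31 ≡ 3. → (49, 3)

(49, 3)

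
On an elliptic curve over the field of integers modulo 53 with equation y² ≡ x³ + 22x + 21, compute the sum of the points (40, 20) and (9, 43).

(40, 20) + (9, 43). λ = (43 - 20)/(9 - 40) ≡ 23/22 mod 53. 22⁻¹ ≡ 41 (mod 53), so λ ≡ 42.
  x = λ² - 40 - 9 = 1764 - 49 ≡ 19; y = λ·(40 - 19) - 20 ≡ 14. → (19, 14)

(19, 14)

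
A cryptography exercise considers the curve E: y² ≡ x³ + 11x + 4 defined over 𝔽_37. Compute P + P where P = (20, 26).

(18, 22)

tangent at (20, 26): λ = (3·20² + 11)/(2·26) ≡ 27/15. 15⁻¹ ≡ 5 (mod 37), so λ ≡ 27·5 ≡ 24.
  x = λ² - 20 - 20 = 576 - 40 ≡ 18; y = λ·(20 - 18) - 26 ≡ 22. → (18, 22)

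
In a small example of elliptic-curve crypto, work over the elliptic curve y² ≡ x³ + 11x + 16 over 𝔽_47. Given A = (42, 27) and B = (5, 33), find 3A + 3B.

(27, 31)

First 3A:
Repeated addition: build up to 3A.
2A: tangent at (42, 27): λ = (3·42² + 11)/(2·27) ≡ 39/7. 7⁻¹ ≡ 27 (mod 47), so λ ≡ 39·27 ≡ 19.
  x = λ² - 42 - 42 = 361 - 84 ≡ 42; y = λ·(42 - 42) - 27 ≡ 20. → (42, 20)
3A: (42, 20) + (42, 27): same x and y₁ ≡ -y₂, so the sum is O.
3A = O.
Next 3B:
Repeated addition: build up to 3B.
2B: tangent at (5, 33): λ = (3·5² + 11)/(2·33) ≡ 39/19. 19⁻¹ ≡ 5 (mod 47) since 19·5 = 95 ≡ 1, so λ ≡ 39·5 ≡ 7.
  x = λ² - 5 - 5 = 49 - 10 ≡ 39; y = λ·(5 - 39) - 33 ≡ 11. → (39, 11)
3B: (39, 11) + (5, 33). λ = (33 - 11)/(5 - 39) ≡ 22/13 mod 47. 13⁻¹ ≡ 29 (mod 47) since 13·29 = 377 ≡ 1, so λ ≡ 27.
  x = λ² - 39 - 5 = 729 - 44 ≡ 27; y = λ·(39 - 27) - 11 ≡ 31. → (27, 31)
3B = (27, 31).
Finally 3A + 3B:
O + (27, 31) = (27, 31) (identity).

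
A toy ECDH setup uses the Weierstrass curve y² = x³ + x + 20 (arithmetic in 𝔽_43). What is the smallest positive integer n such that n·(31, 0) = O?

2P: (31, 0) + (31, 0): same x and y₁ ≡ -y₂, so the sum is O.
2P = O, so the order is 2.

2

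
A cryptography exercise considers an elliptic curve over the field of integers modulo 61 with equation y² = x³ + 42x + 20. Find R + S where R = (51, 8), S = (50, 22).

(34, 59)

(51, 8) + (50, 22). λ = (22 - 8)/(50 - 51) ≡ 14/60 mod 61. 60⁻¹ ≡ 60 (mod 61), so λ ≡ 47.
  x = λ² - 51 - 50 = 2209 - 101 ≡ 34; y = λ·(51 - 34) - 8 ≡ 59. → (34, 59)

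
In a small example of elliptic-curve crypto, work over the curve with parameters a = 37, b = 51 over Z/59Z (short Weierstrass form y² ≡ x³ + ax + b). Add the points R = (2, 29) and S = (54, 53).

(28, 18)

(2, 29) + (54, 53). λ = (53 - 29)/(54 - 2) ≡ 24/52 mod 59. 52⁻¹ ≡ 42 (mod 59) since 52·42 = 2184 ≡ 1, so λ ≡ 5.
  x = λ² - 2 - 54 = 25 - 56 ≡ 28; y = λ·(2 - 28) - 29 ≡ 18. → (28, 18)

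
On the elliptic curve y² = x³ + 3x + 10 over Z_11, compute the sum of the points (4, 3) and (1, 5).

(4, 3) + (1, 5). λ = (5 - 3)/(1 - 4) ≡ 2/8 mod 11. 8⁻¹ ≡ 7 (mod 11) since 8·7 = 56 ≡ 1, so λ ≡ 3.
  x = λ² - 4 - 1 = 9 - 5 ≡ 4; y = λ·(4 - 4) - 3 ≡ 8. → (4, 8)

(4, 8)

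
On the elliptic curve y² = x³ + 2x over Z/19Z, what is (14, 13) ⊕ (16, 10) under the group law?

(15, 17)

(14, 13) + (16, 10). λ = (10 - 13)/(16 - 14) ≡ 16/2 mod 19. 2⁻¹ ≡ 10 (mod 19), so λ ≡ 8.
  x = λ² - 14 - 16 = 64 - 30 ≡ 15; y = λ·(14 - 15) - 13 ≡ 17. → (15, 17)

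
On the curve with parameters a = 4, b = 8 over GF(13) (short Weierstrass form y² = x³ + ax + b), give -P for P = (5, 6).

(5, 7)

-(5, 6) = (5, -6 mod 13) = (5, 7).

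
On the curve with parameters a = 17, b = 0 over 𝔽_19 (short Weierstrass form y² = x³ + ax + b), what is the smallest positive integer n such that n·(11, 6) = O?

5

2P: tangent at (11, 6): λ = (3·11² + 17)/(2·6) ≡ 0/12. 12⁻¹ ≡ 8 (mod 19), so λ ≡ 0·8 ≡ 0.
  x = λ² - 11 - 11 = 0 - 22 ≡ 16; y = λ·(11 - 16) - 6 ≡ 13. → (16, 13)
3P: (16, 13) + (11, 6). λ = (6 - 13)/(11 - 16) ≡ 12/14 mod 19. 14⁻¹ ≡ 15 (mod 19), so λ ≡ 9.
  x = λ² - 16 - 11 = 81 - 27 ≡ 16; y = λ·(16 - 16) - 13 ≡ 6. → (16, 6)
4P: (16, 6) + (11, 6). λ = (6 - 6)/(11 - 16) ≡ 0/14 mod 19. 14⁻¹ ≡ 15 (mod 19), so λ ≡ 0.
  x = λ² - 16 - 11 = 0 - 27 ≡ 11; y = λ·(16 - 11) - 6 ≡ 13. → (11, 13)
5P: (11, 13) + (11, 6): same x and y₁ ≡ -y₂, so the sum is O.
5P = O, so the order is 5.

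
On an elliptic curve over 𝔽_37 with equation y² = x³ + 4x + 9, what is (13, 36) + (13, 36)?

tangent at (13, 36): λ = (3·13² + 4)/(2·36) ≡ 30/35. 35⁻¹ ≡ 18 (mod 37), so λ ≡ 30·18 ≡ 22.
  x = λ² - 13 - 13 = 484 - 26 ≡ 14; y = λ·(13 - 14) - 36 ≡ 16. → (14, 16)

(14, 16)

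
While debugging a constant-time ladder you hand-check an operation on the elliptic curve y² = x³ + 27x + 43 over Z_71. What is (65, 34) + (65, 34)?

tangent at (65, 34): λ = (3·65² + 27)/(2·34) ≡ 64/68. 68⁻¹ ≡ 47 (mod 71), so λ ≡ 64·47 ≡ 26.
  x = λ² - 65 - 65 = 676 - 130 ≡ 49; y = λ·(65 - 49) - 34 ≡ 27. → (49, 27)

(49, 27)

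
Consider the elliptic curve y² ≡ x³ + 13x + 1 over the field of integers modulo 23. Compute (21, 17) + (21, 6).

O

The two points share x = 21 and their y-coordinates satisfy 17 + 6 ≡ 0 (mod 23), so they are inverses. Their sum is 𝒪.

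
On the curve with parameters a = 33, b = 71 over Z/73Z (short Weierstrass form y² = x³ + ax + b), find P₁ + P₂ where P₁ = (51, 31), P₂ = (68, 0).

(51, 31) + (68, 0). λ = (0 - 31)/(68 - 51) ≡ 42/17 mod 73. 17⁻¹ ≡ 43 (mod 73) since 17·43 = 731 ≡ 1, so λ ≡ 54.
  x = λ² - 51 - 68 = 2916 - 119 ≡ 23; y = λ·(51 - 23) - 31 ≡ 21. → (23, 21)

(23, 21)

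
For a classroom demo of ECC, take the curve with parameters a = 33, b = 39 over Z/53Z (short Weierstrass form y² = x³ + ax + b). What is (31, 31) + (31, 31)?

(27, 46)

tangent at (31, 31): λ = (3·31² + 33)/(2·31) ≡ 1/9. 9⁻¹ ≡ 6 (mod 53) since 9·6 = 54 ≡ 1, so λ ≡ 1·6 ≡ 6.
  x = λ² - 31 - 31 = 36 - 62 ≡ 27; y = λ·(31 - 27) - 31 ≡ 46. → (27, 46)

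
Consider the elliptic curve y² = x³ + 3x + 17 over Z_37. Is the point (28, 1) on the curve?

y² = 1² ≡ 1; x³ + 3x + 17 = 22053 ≡ 1 (mod 37). 1 = 1.

yes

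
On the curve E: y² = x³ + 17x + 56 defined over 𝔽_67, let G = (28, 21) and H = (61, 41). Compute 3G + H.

(61, 26)

First 3G:
Repeated addition: build up to 3G.
2G: tangent at (28, 21): λ = (3·28² + 17)/(2·21) ≡ 24/42. 42⁻¹ ≡ 8 (mod 67) since 42·8 = 336 ≡ 1, so λ ≡ 24·8 ≡ 58.
  x = λ² - 28 - 28 = 3364 - 56 ≡ 25; y = λ·(28 - 25) - 21 ≡ 19. → (25, 19)
3G: (25, 19) + (28, 21). λ = (21 - 19)/(28 - 25) ≡ 2/3 mod 67. 3⁻¹ ≡ 45 (mod 67) since 3·45 = 135 ≡ 1, so λ ≡ 23.
  x = λ² - 25 - 28 = 529 - 53 ≡ 7; y = λ·(25 - 7) - 19 ≡ 60. → (7, 60)
3G = (7, 60).
Finally 3G + H:
(7, 60) + (61, 41). λ = (41 - 60)/(61 - 7) ≡ 48/54 mod 67. 54⁻¹ ≡ 36 (mod 67), so λ ≡ 53.
  x = λ² - 7 - 61 = 2809 - 68 ≡ 61; y = λ·(7 - 61) - 60 ≡ 26. → (61, 26)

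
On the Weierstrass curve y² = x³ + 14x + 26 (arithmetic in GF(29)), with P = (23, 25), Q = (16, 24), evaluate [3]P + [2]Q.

First 3P:
Repeated addition: build up to 3P.
2P: tangent at (23, 25): λ = (3·23² + 14)/(2·25) ≡ 6/21. 21⁻¹ ≡ 18 (mod 29), so λ ≡ 6·18 ≡ 21.
  x = λ² - 23 - 23 = 441 - 46 ≡ 18; y = λ·(23 - 18) - 25 ≡ 22. → (18, 22)
3P: (18, 22) + (23, 25). λ = (25 - 22)/(23 - 18) ≡ 3/5 mod 29. 5⁻¹ ≡ 6 (mod 29), so λ ≡ 18.
  x = λ² - 18 - 23 = 324 - 41 ≡ 22; y = λ·(18 - 22) - 22 ≡ 22. → (22, 22)
3P = (22, 22).
Next 2Q:
Repeated addition: build up to 2Q.
2Q: tangent at (16, 24): λ = (3·16² + 14)/(2·24) ≡ 28/19. 19⁻¹ ≡ 26 (mod 29), so λ ≡ 28·26 ≡ 3.
  x = λ² - 16 - 16 = 9 - 32 ≡ 6; y = λ·(16 - 6) - 24 ≡ 6. → (6, 6)
2Q = (6, 6).
Finally 3P + 2Q:
(22, 22) + (6, 6). λ = (6 - 22)/(6 - 22) ≡ 13/13 mod 29. 13⁻¹ ≡ 9 (mod 29), so λ ≡ 1.
  x = λ² - 22 - 6 = 1 - 28 ≡ 2; y = λ·(22 - 2) - 22 ≡ 27. → (2, 27)

(2, 27)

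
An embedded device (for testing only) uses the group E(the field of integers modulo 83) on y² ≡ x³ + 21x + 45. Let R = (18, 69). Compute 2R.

tangent at (18, 69): λ = (3·18² + 21)/(2·69) ≡ 80/55. 55⁻¹ ≡ 80 (mod 83), so λ ≡ 80·80 ≡ 9.
  x = λ² - 18 - 18 = 81 - 36 ≡ 45; y = λ·(18 - 45) - 69 ≡ 20. → (45, 20)

(45, 20)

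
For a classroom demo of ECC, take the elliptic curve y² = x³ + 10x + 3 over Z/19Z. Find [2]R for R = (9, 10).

(18, 12)

tangent at (9, 10): λ = (3·9² + 10)/(2·10) ≡ 6/1. 1⁻¹ ≡ 1 (mod 19), so λ ≡ 6·1 ≡ 6.
  x = λ² - 9 - 9 = 36 - 18 ≡ 18; y = λ·(9 - 18) - 10 ≡ 12. → (18, 12)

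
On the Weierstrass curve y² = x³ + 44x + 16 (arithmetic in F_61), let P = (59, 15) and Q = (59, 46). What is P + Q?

The two points share x = 59 and their y-coordinates satisfy 15 + 46 ≡ 0 (mod 61), so they are inverses. Their sum is ∞.

O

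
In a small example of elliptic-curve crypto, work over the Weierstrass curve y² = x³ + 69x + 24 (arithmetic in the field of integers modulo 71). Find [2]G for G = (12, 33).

tangent at (12, 33): λ = (3·12² + 69)/(2·33) ≡ 4/66. 66⁻¹ ≡ 14 (mod 71) since 66·14 = 924 ≡ 1, so λ ≡ 4·14 ≡ 56.
  x = λ² - 12 - 12 = 3136 - 24 ≡ 59; y = λ·(12 - 59) - 33 ≡ 33. → (59, 33)

(59, 33)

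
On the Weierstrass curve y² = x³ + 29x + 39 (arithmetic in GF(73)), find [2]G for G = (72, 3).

(71, 51)

tangent at (72, 3): λ = (3·72² + 29)/(2·3) ≡ 32/6. 6⁻¹ ≡ 61 (mod 73), so λ ≡ 32·61 ≡ 54.
  x = λ² - 72 - 72 = 2916 - 144 ≡ 71; y = λ·(72 - 71) - 3 ≡ 51. → (71, 51)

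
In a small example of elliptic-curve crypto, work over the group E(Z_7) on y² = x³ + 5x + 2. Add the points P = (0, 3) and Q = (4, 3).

(3, 4)

(0, 3) + (4, 3). λ = (3 - 3)/(4 - 0) ≡ 0/4 mod 7. 4⁻¹ ≡ 2 (mod 7), so λ ≡ 0.
  x = λ² - 0 - 4 = 0 - 4 ≡ 3; y = λ·(0 - 3) - 3 ≡ 4. → (3, 4)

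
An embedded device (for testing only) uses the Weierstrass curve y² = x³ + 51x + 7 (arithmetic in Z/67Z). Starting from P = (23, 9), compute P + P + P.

Repeated addition: build up to 3P.
2P: tangent at (23, 9): λ = (3·23² + 51)/(2·9) ≡ 30/18. 18⁻¹ ≡ 41 (mod 67) since 18·41 = 738 ≡ 1, so λ ≡ 30·41 ≡ 24.
  x = λ² - 23 - 23 = 576 - 46 ≡ 61; y = λ·(23 - 61) - 9 ≡ 17. → (61, 17)
3P: (61, 17) + (23, 9). λ = (9 - 17)/(23 - 61) ≡ 59/29 mod 67. 29⁻¹ ≡ 37 (mod 67), so λ ≡ 39.
  x = λ² - 61 - 23 = 1521 - 84 ≡ 30; y = λ·(61 - 30) - 17 ≡ 53. → (30, 53)

(30, 53)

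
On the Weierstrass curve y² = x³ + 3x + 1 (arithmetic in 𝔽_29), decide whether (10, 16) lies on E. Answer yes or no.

y² = 16² ≡ 24; x³ + 3x + 1 = 1031 ≡ 16 (mod 29). 24 ≠ 16.

no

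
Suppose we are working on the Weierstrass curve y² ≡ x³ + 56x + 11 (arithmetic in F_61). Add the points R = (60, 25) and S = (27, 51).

(60, 25) + (27, 51). λ = (51 - 25)/(27 - 60) ≡ 26/28 mod 61. 28⁻¹ ≡ 24 (mod 61) since 28·24 = 672 ≡ 1, so λ ≡ 14.
  x = λ² - 60 - 27 = 196 - 87 ≡ 48; y = λ·(60 - 48) - 25 ≡ 21. → (48, 21)

(48, 21)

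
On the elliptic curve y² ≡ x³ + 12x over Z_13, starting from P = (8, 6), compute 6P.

(0, 0)

Double-and-add on 6 = (110)₂. Start with P = (8, 6) for the leading 1-bit.
double: tangent at (8, 6): λ = (3·8² + 12)/(2·6) ≡ 9/12. 12⁻¹ ≡ 12 (mod 13), so λ ≡ 9·12 ≡ 4.
  x = λ² - 8 - 8 = 16 - 16 ≡ 0; y = λ·(8 - 0) - 6 ≡ 0. → (0, 0)
add P: (0, 0) + (8, 6). λ = (6 - 0)/(8 - 0) ≡ 6/8 mod 13. 8⁻¹ ≡ 5 (mod 13), so λ ≡ 4.
  x = λ² - 0 - 8 = 16 - 8 ≡ 8; y = λ·(0 - 8) - 0 ≡ 7. → (8, 7)
double: tangent at (8, 7): λ = (3·8² + 12)/(2·7) ≡ 9/1. 1⁻¹ ≡ 1 (mod 13), so λ ≡ 9·1 ≡ 9.
  x = λ² - 8 - 8 = 81 - 16 ≡ 0; y = λ·(8 - 0) - 7 ≡ 0. → (0, 0)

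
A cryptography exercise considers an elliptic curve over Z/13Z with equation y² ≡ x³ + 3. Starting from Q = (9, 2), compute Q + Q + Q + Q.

(9, 2)

Repeated addition: build up to 4Q.
2Q: tangent at (9, 2): λ = (3·9² + 0)/(2·2) ≡ 9/4. 4⁻¹ ≡ 10 (mod 13), so λ ≡ 9·10 ≡ 12.
  x = λ² - 9 - 9 = 144 - 18 ≡ 9; y = λ·(9 - 9) - 2 ≡ 11. → (9, 11)
3Q: (9, 11) + (9, 2): same x and y₁ ≡ -y₂, so the sum is O.
4Q: O + (9, 2) = (9, 2) (identity).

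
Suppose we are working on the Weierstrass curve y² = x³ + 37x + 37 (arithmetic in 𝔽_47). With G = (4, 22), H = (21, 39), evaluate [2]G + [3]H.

First 2G:
Repeated addition: build up to 2G.
2G: tangent at (4, 22): λ = (3·4² + 37)/(2·22) ≡ 38/44. 44⁻¹ ≡ 31 (mod 47) since 44·31 = 1364 ≡ 1, so λ ≡ 38·31 ≡ 3.
  x = λ² - 4 - 4 = 9 - 8 ≡ 1; y = λ·(4 - 1) - 22 ≡ 34. → (1, 34)
2G = (1, 34).
Next 3H:
Repeated addition: build up to 3H.
2H: tangent at (21, 39): λ = (3·21² + 37)/(2·39) ≡ 44/31. 31⁻¹ ≡ 44 (mod 47), so λ ≡ 44·44 ≡ 9.
  x = λ² - 21 - 21 = 81 - 42 ≡ 39; y = λ·(21 - 39) - 39 ≡ 34. → (39, 34)
3H: (39, 34) + (21, 39). λ = (39 - 34)/(21 - 39) ≡ 5/29 mod 47. 29⁻¹ ≡ 13 (mod 47), so λ ≡ 18.
  x = λ² - 39 - 21 = 324 - 60 ≡ 29; y = λ·(39 - 29) - 34 ≡ 5. → (29, 5)
3H = (29, 5).
Finally 2G + 3H:
(1, 34) + (29, 5). λ = (5 - 34)/(29 - 1) ≡ 18/28 mod 47. 28⁻¹ ≡ 42 (mod 47), so λ ≡ 4.
  x = λ² - 1 - 29 = 16 - 30 ≡ 33; y = λ·(1 - 33) - 34 ≡ 26. → (33, 26)

(33, 26)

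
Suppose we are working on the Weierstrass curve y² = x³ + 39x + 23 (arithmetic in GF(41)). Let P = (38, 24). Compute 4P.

(38, 24)

Double-and-add on 4 = (100)₂. Start with P = (38, 24) for the leading 1-bit.
double: tangent at (38, 24): λ = (3·38² + 39)/(2·24) ≡ 25/7. 7⁻¹ ≡ 6 (mod 41) since 7·6 = 42 ≡ 1, so λ ≡ 25·6 ≡ 27.
  x = λ² - 38 - 38 = 729 - 76 ≡ 38; y = λ·(38 - 38) - 24 ≡ 17. → (38, 17)
double: tangent at (38, 17): λ = (3·38² + 39)/(2·17) ≡ 25/34. 34⁻¹ ≡ 35 (mod 41), so λ ≡ 25·35 ≡ 14.
  x = λ² - 38 - 38 = 196 - 76 ≡ 38; y = λ·(38 - 38) - 17 ≡ 24. → (38, 24)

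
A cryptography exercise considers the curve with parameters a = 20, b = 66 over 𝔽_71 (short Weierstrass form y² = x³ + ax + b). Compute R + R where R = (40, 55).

(31, 36)

tangent at (40, 55): λ = (3·40² + 20)/(2·55) ≡ 63/39. 39⁻¹ ≡ 51 (mod 71) since 39·51 = 1989 ≡ 1, so λ ≡ 63·51 ≡ 18.
  x = λ² - 40 - 40 = 324 - 80 ≡ 31; y = λ·(40 - 31) - 55 ≡ 36. → (31, 36)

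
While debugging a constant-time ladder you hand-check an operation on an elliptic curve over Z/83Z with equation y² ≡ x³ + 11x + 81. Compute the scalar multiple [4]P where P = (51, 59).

(19, 29)

Repeated addition: build up to 4P.
2P: tangent at (51, 59): λ = (3·51² + 11)/(2·59) ≡ 12/35. 35⁻¹ ≡ 19 (mod 83), so λ ≡ 12·19 ≡ 62.
  x = λ² - 51 - 51 = 3844 - 102 ≡ 7; y = λ·(51 - 7) - 59 ≡ 13. → (7, 13)
3P: (7, 13) + (51, 59). λ = (59 - 13)/(51 - 7) ≡ 46/44 mod 83. 44⁻¹ ≡ 17 (mod 83), so λ ≡ 35.
  x = λ² - 7 - 51 = 1225 - 58 ≡ 5; y = λ·(7 - 5) - 13 ≡ 57. → (5, 57)
4P: (5, 57) + (51, 59). λ = (59 - 57)/(51 - 5) ≡ 2/46 mod 83. 46⁻¹ ≡ 74 (mod 83) since 46·74 = 3404 ≡ 1, so λ ≡ 65.
  x = λ² - 5 - 51 = 4225 - 56 ≡ 19; y = λ·(5 - 19) - 57 ≡ 29. → (19, 29)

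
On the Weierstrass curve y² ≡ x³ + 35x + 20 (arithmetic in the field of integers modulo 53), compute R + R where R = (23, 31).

tangent at (23, 31): λ = (3·23² + 35)/(2·31) ≡ 32/9. 9⁻¹ ≡ 6 (mod 53), so λ ≡ 32·6 ≡ 33.
  x = λ² - 23 - 23 = 1089 - 46 ≡ 36; y = λ·(23 - 36) - 31 ≡ 17. → (36, 17)

(36, 17)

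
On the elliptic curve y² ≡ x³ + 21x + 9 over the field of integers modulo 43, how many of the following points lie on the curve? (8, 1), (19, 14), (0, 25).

(8, 1): 1² ≡ 1, rhs ≡ 1 → on.
(19, 14): 14² ≡ 24, rhs ≡ 0 → off.
(0, 25): 25² ≡ 23, rhs ≡ 9 → off.

1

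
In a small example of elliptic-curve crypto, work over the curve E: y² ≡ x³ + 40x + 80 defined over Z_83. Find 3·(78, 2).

(63, 59)

Write G = (78, 2).
Repeated addition: build up to 3G.
2G: tangent at (78, 2): λ = (3·78² + 40)/(2·2) ≡ 32/4. 4⁻¹ ≡ 21 (mod 83) since 4·21 = 84 ≡ 1, so λ ≡ 32·21 ≡ 8.
  x = λ² - 78 - 78 = 64 - 156 ≡ 74; y = λ·(78 - 74) - 2 ≡ 30. → (74, 30)
3G: (74, 30) + (78, 2). λ = (2 - 30)/(78 - 74) ≡ 55/4 mod 83. 4⁻¹ ≡ 21 (mod 83), so λ ≡ 76.
  x = λ² - 74 - 78 = 5776 - 152 ≡ 63; y = λ·(74 - 63) - 30 ≡ 59. → (63, 59)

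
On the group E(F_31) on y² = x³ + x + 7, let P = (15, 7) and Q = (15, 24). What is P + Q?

O

The two points share x = 15 and their y-coordinates satisfy 7 + 24 ≡ 0 (mod 31), so they are inverses. Their sum is the point at infinity.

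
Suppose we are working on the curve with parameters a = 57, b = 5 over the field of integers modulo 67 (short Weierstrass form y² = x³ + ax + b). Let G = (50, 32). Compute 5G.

Repeated addition: build up to 5G.
2G: tangent at (50, 32): λ = (3·50² + 57)/(2·32) ≡ 53/64. 64⁻¹ ≡ 22 (mod 67) since 64·22 = 1408 ≡ 1, so λ ≡ 53·22 ≡ 27.
  x = λ² - 50 - 50 = 729 - 100 ≡ 26; y = λ·(50 - 26) - 32 ≡ 13. → (26, 13)
3G: (26, 13) + (50, 32). λ = (32 - 13)/(50 - 26) ≡ 19/24 mod 67. 24⁻¹ ≡ 14 (mod 67), so λ ≡ 65.
  x = λ² - 26 - 50 = 4225 - 76 ≡ 62; y = λ·(26 - 62) - 13 ≡ 59. → (62, 59)
4G: (62, 59) + (50, 32). λ = (32 - 59)/(50 - 62) ≡ 40/55 mod 67. 55⁻¹ ≡ 39 (mod 67), so λ ≡ 19.
  x = λ² - 62 - 50 = 361 - 112 ≡ 48; y = λ·(62 - 48) - 59 ≡ 6. → (48, 6)
5G: (48, 6) + (50, 32). λ = (32 - 6)/(50 - 48) ≡ 26/2 mod 67. 2⁻¹ ≡ 34 (mod 67), so λ ≡ 13.
  x = λ² - 48 - 50 = 169 - 98 ≡ 4; y = λ·(48 - 4) - 6 ≡ 30. → (4, 30)

(4, 30)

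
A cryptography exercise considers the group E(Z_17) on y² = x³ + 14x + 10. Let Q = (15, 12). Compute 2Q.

tangent at (15, 12): λ = (3·15² + 14)/(2·12) ≡ 9/7. 7⁻¹ ≡ 5 (mod 17) since 7·5 = 35 ≡ 1, so λ ≡ 9·5 ≡ 11.
  x = λ² - 15 - 15 = 121 - 30 ≡ 6; y = λ·(15 - 6) - 12 ≡ 2. → (6, 2)

(6, 2)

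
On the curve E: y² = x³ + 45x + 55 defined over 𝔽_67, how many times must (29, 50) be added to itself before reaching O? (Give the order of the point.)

11

2P: tangent at (29, 50): λ = (3·29² + 45)/(2·50) ≡ 22/33. 33⁻¹ ≡ 65 (mod 67) since 33·65 = 2145 ≡ 1, so λ ≡ 22·65 ≡ 23.
  x = λ² - 29 - 29 = 529 - 58 ≡ 2; y = λ·(29 - 2) - 50 ≡ 35. → (2, 35)
3P: (2, 35) + (29, 50). λ = (50 - 35)/(29 - 2) ≡ 15/27 mod 67. 27⁻¹ ≡ 5 (mod 67), so λ ≡ 8.
  x = λ² - 2 - 29 = 64 - 31 ≡ 33; y = λ·(2 - 33) - 35 ≡ 52. → (33, 52)
4P: (33, 52) + (29, 50). λ = (50 - 52)/(29 - 33) ≡ 65/63 mod 67. 63⁻¹ ≡ 50 (mod 67) since 63·50 = 3150 ≡ 1, so λ ≡ 34.
  x = λ² - 33 - 29 = 1156 - 62 ≡ 22; y = λ·(33 - 22) - 52 ≡ 54. → (22, 54)
5P: (22, 54) + (29, 50). λ = (50 - 54)/(29 - 22) ≡ 63/7 mod 67. 7⁻¹ ≡ 48 (mod 67), so λ ≡ 9.
  x = λ² - 22 - 29 = 81 - 51 ≡ 30; y = λ·(22 - 30) - 54 ≡ 8. → (30, 8)
6P: (30, 8) + (29, 50). λ = (50 - 8)/(29 - 30) ≡ 42/66 mod 67. 66⁻¹ ≡ 66 (mod 67), so λ ≡ 25.
  x = λ² - 30 - 29 = 625 - 59 ≡ 30; y = λ·(30 - 30) - 8 ≡ 59. → (30, 59)
7P: (30, 59) + (29, 50). λ = (50 - 59)/(29 - 30) ≡ 58/66 mod 67. 66⁻¹ ≡ 66 (mod 67) since 66·66 = 4356 ≡ 1, so λ ≡ 9.
  x = λ² - 30 - 29 = 81 - 59 ≡ 22; y = λ·(30 - 22) - 59 ≡ 13. → (22, 13)
8P: (22, 13) + (29, 50). λ = (50 - 13)/(29 - 22) ≡ 37/7 mod 67. 7⁻¹ ≡ 48 (mod 67), so λ ≡ 34.
  x = λ² - 22 - 29 = 1156 - 51 ≡ 33; y = λ·(22 - 33) - 13 ≡ 15. → (33, 15)
9P: (33, 15) + (29, 50). λ = (50 - 15)/(29 - 33) ≡ 35/63 mod 67. 63⁻¹ ≡ 50 (mod 67) since 63·50 = 3150 ≡ 1, so λ ≡ 8.
  x = λ² - 33 - 29 = 64 - 62 ≡ 2; y = λ·(33 - 2) - 15 ≡ 32. → (2, 32)
10P: (2, 32) + (29, 50). λ = (50 - 32)/(29 - 2) ≡ 18/27 mod 67. 27⁻¹ ≡ 5 (mod 67), so λ ≡ 23.
  x = λ² - 2 - 29 = 529 - 31 ≡ 29; y = λ·(2 - 29) - 32 ≡ 17. → (29, 17)
11P: (29, 17) + (29, 50): same x and y₁ ≡ -y₂, so the sum is O.
11P = O, so the order is 11.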